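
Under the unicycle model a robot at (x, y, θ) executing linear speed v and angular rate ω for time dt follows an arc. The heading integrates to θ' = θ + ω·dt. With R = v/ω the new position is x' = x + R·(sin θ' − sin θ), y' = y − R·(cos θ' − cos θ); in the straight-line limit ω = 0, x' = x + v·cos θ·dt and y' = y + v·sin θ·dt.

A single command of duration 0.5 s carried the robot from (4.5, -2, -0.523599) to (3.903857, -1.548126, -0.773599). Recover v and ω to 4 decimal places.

Δθ = -0.773599 − -0.523599 = -0.250000
ω = Δθ/dt = -0.250000/0.5 = -0.5000
R = Δx/(sin θ' − sin θ) = 3.0000
v = R·ω = 3.0000·-0.5000 = -1.5000

v = -1.5000, ω = -0.5000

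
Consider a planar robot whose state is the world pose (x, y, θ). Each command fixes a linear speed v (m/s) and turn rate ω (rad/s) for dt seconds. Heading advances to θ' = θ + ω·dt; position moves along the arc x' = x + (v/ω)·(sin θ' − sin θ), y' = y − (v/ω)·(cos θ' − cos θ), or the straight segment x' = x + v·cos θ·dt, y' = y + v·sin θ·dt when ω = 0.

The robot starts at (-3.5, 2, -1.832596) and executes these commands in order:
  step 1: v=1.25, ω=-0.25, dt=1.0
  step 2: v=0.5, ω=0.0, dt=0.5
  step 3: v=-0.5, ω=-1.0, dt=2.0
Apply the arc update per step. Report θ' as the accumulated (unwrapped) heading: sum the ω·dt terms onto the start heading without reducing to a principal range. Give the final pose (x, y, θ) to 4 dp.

step 1: θ'=-2.0826 (R=-5.0000) → pose (-3.9703, 0.8454, -2.0826)
step 2: θ'=-2.0826 (straight) → pose (-4.0927, 0.6274, -2.0826)
step 3: θ'=-4.0826 (R=0.5000) → pose (-3.2527, 0.6770, -4.0826)

(-3.2527, 0.6770, -4.0826)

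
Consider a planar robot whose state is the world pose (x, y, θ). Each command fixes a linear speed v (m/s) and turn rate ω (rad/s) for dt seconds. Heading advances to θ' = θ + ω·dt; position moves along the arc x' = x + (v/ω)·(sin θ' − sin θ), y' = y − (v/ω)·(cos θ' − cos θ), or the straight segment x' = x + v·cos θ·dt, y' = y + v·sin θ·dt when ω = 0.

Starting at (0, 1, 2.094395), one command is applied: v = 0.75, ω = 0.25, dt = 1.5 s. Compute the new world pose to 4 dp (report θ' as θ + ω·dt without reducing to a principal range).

(-0.7300, 1.8474, 2.4694)

θ' = 2.0944 + 0.25·1.5 = 2.4694
R = v/ω = 0.75/0.25 = 3.0000
x' = 0 + 3.0000·(sin 2.4694 − sin 2.0944) = -0.7300
y' = 1 − 3.0000·(cos 2.4694 − cos 2.0944) = 1.8474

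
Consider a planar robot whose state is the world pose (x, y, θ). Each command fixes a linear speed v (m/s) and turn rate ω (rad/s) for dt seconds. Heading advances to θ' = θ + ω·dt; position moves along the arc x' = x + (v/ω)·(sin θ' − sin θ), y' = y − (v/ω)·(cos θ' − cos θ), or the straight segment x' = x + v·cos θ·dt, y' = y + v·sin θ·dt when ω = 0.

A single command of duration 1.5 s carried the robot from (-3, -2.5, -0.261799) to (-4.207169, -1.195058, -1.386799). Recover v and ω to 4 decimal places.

v = -1.2500, ω = -0.7500

Δθ = -1.386799 − -0.261799 = -1.125000
ω = Δθ/dt = -1.125000/1.5 = -0.7500
R = −Δy/(cos θ' − cos θ) = 1.6667
v = R·ω = 1.6667·-0.7500 = -1.2500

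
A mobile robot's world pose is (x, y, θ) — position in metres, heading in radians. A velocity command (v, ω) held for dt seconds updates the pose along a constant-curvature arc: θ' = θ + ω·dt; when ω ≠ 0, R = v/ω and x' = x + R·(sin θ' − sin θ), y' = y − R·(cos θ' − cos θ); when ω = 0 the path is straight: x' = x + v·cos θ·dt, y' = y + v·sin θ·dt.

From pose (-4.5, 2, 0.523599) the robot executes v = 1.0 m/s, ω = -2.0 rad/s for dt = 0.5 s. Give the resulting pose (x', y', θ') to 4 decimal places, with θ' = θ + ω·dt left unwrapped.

θ' = 0.5236 + -2.0·0.5 = -0.4764
R = v/ω = 1.0/-2.0 = -0.5000
x' = -4.5 + -0.5000·(sin -0.4764 − sin 0.5236) = -4.0207
y' = 2 − -0.5000·(cos -0.4764 − cos 0.5236) = 2.0113

(-4.0207, 2.0113, -0.4764)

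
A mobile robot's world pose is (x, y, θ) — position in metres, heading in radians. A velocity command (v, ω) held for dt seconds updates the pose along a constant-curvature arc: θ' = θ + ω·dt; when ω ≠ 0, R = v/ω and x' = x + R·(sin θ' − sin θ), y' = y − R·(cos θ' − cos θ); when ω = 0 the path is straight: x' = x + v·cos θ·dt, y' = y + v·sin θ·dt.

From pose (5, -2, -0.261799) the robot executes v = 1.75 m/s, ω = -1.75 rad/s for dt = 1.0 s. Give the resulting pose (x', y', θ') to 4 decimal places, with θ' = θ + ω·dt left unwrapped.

(5.6455, -3.3928, -2.0118)

θ' = -0.2618 + -1.75·1.0 = -2.0118
R = v/ω = 1.75/-1.75 = -1.0000
x' = 5 + -1.0000·(sin -2.0118 − sin -0.2618) = 5.6455
y' = -2 − -1.0000·(cos -2.0118 − cos -0.2618) = -3.3928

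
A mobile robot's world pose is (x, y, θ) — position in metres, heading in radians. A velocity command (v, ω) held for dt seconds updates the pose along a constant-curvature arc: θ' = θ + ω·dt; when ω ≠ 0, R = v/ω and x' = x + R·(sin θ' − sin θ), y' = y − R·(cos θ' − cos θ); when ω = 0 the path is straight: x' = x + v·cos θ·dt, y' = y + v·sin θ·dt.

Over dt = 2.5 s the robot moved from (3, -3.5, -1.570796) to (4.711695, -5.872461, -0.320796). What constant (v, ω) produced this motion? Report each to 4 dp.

v = 1.2500, ω = 0.5000

Δθ = -0.320796 − -1.570796 = 1.250000
ω = Δθ/dt = 1.250000/2.5 = 0.5000
R = −Δy/(cos θ' − cos θ) = 2.5000
v = R·ω = 2.5000·0.5000 = 1.2500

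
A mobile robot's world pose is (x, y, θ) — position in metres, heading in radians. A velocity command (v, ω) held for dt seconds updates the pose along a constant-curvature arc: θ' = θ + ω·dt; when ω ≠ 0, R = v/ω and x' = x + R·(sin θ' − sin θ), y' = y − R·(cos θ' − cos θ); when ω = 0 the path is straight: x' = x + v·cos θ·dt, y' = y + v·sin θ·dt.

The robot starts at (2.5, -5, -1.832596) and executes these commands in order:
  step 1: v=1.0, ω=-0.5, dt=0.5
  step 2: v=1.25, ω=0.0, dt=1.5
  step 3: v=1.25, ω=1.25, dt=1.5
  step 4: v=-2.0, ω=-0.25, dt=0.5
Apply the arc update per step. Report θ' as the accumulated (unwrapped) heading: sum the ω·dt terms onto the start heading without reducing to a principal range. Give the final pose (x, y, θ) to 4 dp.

(1.0962, -8.2982, -0.3326)

step 1: θ'=-2.0826 (R=-2.0000) → pose (2.3119, -5.4619, -2.0826)
step 2: θ'=-2.0826 (straight) → pose (1.3936, -7.0966, -2.0826)
step 3: θ'=-0.2076 (R=1.0000) → pose (2.0594, -8.5649, -0.2076)
step 4: θ'=-0.3326 (R=8.0000) → pose (1.0962, -8.2982, -0.3326)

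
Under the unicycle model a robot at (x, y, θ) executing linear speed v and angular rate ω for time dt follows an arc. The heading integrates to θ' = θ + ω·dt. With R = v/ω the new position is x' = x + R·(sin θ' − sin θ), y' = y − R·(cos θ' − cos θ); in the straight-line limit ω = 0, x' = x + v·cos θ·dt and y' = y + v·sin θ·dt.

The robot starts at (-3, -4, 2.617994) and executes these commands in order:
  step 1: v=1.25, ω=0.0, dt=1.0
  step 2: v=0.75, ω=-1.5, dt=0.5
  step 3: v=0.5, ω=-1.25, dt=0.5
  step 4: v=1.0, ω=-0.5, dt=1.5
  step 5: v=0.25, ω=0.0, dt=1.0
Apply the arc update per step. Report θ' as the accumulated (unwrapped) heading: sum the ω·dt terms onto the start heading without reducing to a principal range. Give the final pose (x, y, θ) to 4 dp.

(-3.1396, -1.6063, 0.4930)

step 1: θ'=2.6180 (straight) → pose (-4.0825, -3.3750, 2.6180)
step 2: θ'=1.8680 (R=-0.5000) → pose (-4.3106, -3.0884, 1.8680)
step 3: θ'=1.2430 (R=-0.4000) → pose (-4.3068, -2.8425, 1.2430)
step 4: θ'=0.4930 (R=-2.0000) → pose (-3.3599, -1.7246, 0.4930)
step 5: θ'=0.4930 (straight) → pose (-3.1396, -1.6063, 0.4930)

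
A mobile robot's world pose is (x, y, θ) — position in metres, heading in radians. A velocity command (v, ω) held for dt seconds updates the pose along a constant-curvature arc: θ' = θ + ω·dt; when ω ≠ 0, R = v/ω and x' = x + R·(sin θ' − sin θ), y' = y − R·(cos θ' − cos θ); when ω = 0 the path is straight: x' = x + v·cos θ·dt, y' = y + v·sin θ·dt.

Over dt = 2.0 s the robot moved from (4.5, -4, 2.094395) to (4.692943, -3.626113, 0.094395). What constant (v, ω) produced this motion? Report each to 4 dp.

v = 0.2500, ω = -1.0000

Δθ = 0.094395 − 2.094395 = -2.000000
ω = Δθ/dt = -2.000000/2.0 = -1.0000
R = −Δy/(cos θ' − cos θ) = -0.2500
v = R·ω = -0.2500·-1.0000 = 0.2500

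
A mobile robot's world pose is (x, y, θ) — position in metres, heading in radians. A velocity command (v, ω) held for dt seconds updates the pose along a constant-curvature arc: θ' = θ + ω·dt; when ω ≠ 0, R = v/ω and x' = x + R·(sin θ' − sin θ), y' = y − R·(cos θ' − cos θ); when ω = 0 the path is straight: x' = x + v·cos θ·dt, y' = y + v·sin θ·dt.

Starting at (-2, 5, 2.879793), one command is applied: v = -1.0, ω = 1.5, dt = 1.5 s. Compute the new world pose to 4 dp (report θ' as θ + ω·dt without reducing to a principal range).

(-1.2180, 5.9142, 5.1298)

θ' = 2.8798 + 1.5·1.5 = 5.1298
R = v/ω = -1.0/1.5 = -0.6667
x' = -2 + -0.6667·(sin 5.1298 − sin 2.8798) = -1.2180
y' = 5 − -0.6667·(cos 5.1298 − cos 2.8798) = 5.9142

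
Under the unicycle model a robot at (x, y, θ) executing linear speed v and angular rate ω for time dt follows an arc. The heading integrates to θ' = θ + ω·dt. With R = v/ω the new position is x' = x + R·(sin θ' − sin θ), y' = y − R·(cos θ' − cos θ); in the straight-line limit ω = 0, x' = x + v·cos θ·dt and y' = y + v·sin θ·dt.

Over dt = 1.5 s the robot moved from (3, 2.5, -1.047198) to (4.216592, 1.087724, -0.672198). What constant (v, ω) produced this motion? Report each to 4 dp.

Δθ = -0.672198 − -1.047198 = 0.375000
ω = Δθ/dt = 0.375000/1.5 = 0.2500
R = −Δy/(cos θ' − cos θ) = 5.0000
v = R·ω = 5.0000·0.2500 = 1.2500

v = 1.2500, ω = 0.2500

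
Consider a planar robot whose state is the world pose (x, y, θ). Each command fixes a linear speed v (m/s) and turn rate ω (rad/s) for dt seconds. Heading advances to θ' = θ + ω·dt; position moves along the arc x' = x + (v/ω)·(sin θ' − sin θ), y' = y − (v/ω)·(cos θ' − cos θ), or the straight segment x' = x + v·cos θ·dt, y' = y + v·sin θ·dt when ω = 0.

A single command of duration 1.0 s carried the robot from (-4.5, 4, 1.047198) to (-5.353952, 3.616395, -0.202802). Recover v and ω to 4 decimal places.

Δθ = -0.202802 − 1.047198 = -1.250000
ω = Δθ/dt = -1.250000/1.0 = -1.2500
R = Δx/(sin θ' − sin θ) = 0.8000
v = R·ω = 0.8000·-1.2500 = -1.0000

v = -1.0000, ω = -1.2500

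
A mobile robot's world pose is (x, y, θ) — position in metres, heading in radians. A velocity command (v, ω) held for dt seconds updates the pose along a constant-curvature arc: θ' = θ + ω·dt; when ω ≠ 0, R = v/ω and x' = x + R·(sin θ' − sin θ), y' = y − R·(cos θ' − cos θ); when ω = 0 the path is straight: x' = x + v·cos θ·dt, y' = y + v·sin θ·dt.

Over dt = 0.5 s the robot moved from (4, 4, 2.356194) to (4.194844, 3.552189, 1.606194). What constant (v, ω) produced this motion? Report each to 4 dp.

Δθ = 1.606194 − 2.356194 = -0.750000
ω = Δθ/dt = -0.750000/0.5 = -1.5000
R = −Δy/(cos θ' − cos θ) = 0.6667
v = R·ω = 0.6667·-1.5000 = -1.0000

v = -1.0000, ω = -1.5000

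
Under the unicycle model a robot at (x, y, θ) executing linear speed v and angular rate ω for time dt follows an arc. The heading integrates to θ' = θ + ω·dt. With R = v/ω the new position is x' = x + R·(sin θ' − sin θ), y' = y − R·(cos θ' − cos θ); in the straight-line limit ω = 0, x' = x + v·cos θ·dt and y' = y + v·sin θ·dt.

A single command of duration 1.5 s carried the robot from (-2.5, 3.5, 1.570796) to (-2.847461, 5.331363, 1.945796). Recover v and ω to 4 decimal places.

Δθ = 1.945796 − 1.570796 = 0.375000
ω = Δθ/dt = 0.375000/1.5 = 0.2500
R = −Δy/(cos θ' − cos θ) = 5.0000
v = R·ω = 5.0000·0.2500 = 1.2500

v = 1.2500, ω = 0.2500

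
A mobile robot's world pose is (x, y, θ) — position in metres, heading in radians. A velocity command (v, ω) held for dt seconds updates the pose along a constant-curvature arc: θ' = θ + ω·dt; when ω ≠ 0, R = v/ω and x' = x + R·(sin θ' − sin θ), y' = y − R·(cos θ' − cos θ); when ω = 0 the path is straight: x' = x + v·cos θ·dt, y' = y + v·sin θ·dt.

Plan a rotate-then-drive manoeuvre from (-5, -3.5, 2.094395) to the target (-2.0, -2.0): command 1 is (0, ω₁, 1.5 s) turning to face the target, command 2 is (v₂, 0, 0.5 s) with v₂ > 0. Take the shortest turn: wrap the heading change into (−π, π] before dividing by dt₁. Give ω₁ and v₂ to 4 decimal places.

heading to target = atan2(-2−-3.5, -2−-5) = 0.4636
Δθ = wrap(0.4636 − 2.0944) = -1.6307; ω₁ = Δθ/dt₁ = -1.0872
distance = √((-2−-5)² + (-2−-3.5)²) = 3.3541; v₂ = distance/dt₂ = 6.7082

ω₁ = -1.0872, v₂ = 6.7082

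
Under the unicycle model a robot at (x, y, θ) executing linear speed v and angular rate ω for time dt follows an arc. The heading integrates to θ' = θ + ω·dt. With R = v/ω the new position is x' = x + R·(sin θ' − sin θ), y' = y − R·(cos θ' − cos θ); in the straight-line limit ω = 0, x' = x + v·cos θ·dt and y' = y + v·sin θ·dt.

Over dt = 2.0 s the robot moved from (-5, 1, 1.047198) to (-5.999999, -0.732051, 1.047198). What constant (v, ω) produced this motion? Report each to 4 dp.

v = -1.0000, ω = 0.0000

Δθ = 1.047198 − 1.047198 = 0.000000
ω = Δθ/dt = 0.000000/2.0 = 0.0000
ω = 0 → v = (Δx·cos θ + Δy·sin θ)/dt = -1.0000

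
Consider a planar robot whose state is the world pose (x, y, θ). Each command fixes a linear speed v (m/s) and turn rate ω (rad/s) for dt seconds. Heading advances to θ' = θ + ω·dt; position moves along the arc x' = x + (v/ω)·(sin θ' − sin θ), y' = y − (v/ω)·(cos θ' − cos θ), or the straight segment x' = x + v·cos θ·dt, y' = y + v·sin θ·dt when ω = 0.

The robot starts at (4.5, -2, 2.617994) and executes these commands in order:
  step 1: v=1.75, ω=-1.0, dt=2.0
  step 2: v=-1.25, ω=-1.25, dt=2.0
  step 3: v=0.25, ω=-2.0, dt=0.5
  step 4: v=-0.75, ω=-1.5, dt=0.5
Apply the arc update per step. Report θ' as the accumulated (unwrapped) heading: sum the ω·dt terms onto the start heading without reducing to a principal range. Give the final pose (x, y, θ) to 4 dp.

(3.1066, 1.9384, -3.6320)

step 1: θ'=0.6180 (R=-1.7500) → pose (4.3610, 0.9419, 0.6180)
step 2: θ'=-1.8820 (R=1.0000) → pose (2.8297, 2.0631, -1.8820)
step 3: θ'=-2.8820 (R=-0.1250) → pose (2.7428, 1.9806, -2.8820)
step 4: θ'=-3.6320 (R=0.5000) → pose (3.1066, 1.9384, -3.6320)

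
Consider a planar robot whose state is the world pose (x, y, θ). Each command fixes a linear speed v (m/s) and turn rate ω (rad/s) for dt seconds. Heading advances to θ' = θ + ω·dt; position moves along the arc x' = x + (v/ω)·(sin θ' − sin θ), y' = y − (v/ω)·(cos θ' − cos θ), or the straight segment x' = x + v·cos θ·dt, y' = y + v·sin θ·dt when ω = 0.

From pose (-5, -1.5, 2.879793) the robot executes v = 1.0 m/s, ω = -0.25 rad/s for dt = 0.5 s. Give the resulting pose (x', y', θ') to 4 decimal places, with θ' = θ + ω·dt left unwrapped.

θ' = 2.8798 + -0.25·0.5 = 2.7548
R = v/ω = 1.0/-0.25 = -4.0000
x' = -5 + -4.0000·(sin 2.7548 − sin 2.8798) = -5.4736
y' = -1.5 − -4.0000·(cos 2.7548 − cos 2.8798) = -1.3408

(-5.4736, -1.3408, 2.7548)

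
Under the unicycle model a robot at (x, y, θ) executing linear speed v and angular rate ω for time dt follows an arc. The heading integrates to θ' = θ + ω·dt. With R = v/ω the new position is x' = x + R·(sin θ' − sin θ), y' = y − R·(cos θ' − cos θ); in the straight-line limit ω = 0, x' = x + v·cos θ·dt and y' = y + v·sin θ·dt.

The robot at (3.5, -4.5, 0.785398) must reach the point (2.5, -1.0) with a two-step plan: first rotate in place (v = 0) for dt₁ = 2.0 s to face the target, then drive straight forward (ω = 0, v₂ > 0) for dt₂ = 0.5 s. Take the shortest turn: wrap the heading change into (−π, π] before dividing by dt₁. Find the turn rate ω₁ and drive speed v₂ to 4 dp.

heading to target = atan2(-1−-4.5, 2.5−3.5) = 1.8491
Δθ = wrap(1.8491 − 0.7854) = 1.0637; ω₁ = Δθ/dt₁ = 0.5318
distance = √((2.5−3.5)² + (-1−-4.5)²) = 3.6401; v₂ = distance/dt₂ = 7.2801

ω₁ = 0.5318, v₂ = 7.2801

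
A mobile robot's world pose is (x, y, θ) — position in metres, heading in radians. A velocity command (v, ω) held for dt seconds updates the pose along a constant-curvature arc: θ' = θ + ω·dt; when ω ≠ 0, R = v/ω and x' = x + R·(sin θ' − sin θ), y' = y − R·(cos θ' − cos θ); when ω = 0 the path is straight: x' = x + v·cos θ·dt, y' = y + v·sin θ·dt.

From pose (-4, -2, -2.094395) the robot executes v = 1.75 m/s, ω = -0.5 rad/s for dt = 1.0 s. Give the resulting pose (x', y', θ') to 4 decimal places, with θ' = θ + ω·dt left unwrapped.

θ' = -2.0944 + -0.5·1.0 = -2.5944
R = v/ω = 1.75/-0.5 = -3.5000
x' = -4 + -3.5000·(sin -2.5944 − sin -2.0944) = -5.2101
y' = -2 − -3.5000·(cos -2.5944 − cos -2.0944) = -3.2390

(-5.2101, -3.2390, -2.5944)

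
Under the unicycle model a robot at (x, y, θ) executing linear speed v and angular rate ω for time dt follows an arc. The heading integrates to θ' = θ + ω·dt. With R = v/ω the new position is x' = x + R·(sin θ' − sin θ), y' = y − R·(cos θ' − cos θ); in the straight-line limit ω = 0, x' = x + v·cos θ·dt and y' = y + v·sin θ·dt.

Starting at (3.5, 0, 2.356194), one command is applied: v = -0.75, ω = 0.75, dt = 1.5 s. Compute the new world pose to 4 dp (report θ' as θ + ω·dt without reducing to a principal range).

θ' = 2.3562 + 0.75·1.5 = 3.4812
R = v/ω = -0.75/0.75 = -1.0000
x' = 3.5 + -1.0000·(sin 3.4812 − sin 2.3562) = 4.5402
y' = 0 − -1.0000·(cos 3.4812 − cos 2.3562) = -0.2358

(4.5402, -0.2358, 3.4812)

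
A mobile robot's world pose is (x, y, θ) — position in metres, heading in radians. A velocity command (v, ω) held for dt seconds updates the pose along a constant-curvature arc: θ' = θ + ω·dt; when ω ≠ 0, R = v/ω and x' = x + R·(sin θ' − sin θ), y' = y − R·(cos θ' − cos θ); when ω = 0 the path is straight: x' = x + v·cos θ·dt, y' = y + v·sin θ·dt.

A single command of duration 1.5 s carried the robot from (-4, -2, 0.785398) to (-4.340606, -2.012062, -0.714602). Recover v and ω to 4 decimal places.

v = -0.2500, ω = -1.0000

Δθ = -0.714602 − 0.785398 = -1.500000
ω = Δθ/dt = -1.500000/1.5 = -1.0000
R = Δx/(sin θ' − sin θ) = 0.2500
v = R·ω = 0.2500·-1.0000 = -0.2500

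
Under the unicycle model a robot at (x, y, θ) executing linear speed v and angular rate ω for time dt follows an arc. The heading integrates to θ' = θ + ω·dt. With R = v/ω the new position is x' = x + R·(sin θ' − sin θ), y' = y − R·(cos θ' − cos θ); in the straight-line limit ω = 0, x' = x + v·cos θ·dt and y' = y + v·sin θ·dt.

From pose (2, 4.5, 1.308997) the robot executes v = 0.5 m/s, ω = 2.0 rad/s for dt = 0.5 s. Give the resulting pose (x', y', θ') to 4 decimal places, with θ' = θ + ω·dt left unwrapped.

(1.9434, 4.7329, 2.3090)

θ' = 1.3090 + 2.0·0.5 = 2.3090
R = v/ω = 0.5/2.0 = 0.2500
x' = 2 + 0.2500·(sin 2.3090 − sin 1.3090) = 1.9434
y' = 4.5 − 0.2500·(cos 2.3090 − cos 1.3090) = 4.7329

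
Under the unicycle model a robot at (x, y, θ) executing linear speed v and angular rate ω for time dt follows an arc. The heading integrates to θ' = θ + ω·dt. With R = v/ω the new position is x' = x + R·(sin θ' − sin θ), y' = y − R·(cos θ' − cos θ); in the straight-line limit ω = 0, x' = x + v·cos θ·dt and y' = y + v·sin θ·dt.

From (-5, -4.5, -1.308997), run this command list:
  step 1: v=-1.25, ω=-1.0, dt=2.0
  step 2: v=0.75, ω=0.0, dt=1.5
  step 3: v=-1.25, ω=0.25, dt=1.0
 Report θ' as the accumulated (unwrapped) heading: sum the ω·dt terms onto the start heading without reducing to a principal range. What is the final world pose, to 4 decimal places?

step 1: θ'=-3.3090 (R=1.2500) → pose (-3.5843, -2.9440, -3.3090)
step 2: θ'=-3.3090 (straight) → pose (-4.6936, -2.7565, -3.3090)
step 3: θ'=-3.0590 (R=-5.0000) → pose (-3.4480, -2.8094, -3.0590)

(-3.4480, -2.8094, -3.0590)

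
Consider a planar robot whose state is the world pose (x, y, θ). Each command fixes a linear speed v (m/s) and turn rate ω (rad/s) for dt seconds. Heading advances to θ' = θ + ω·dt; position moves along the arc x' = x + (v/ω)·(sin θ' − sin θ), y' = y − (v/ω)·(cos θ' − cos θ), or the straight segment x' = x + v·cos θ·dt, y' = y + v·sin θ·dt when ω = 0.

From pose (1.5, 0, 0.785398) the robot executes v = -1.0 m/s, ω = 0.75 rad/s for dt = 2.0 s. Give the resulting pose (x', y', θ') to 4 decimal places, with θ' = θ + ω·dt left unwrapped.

θ' = 0.7854 + 0.75·2.0 = 2.2854
R = v/ω = -1.0/0.75 = -1.3333
x' = 1.5 + -1.3333·(sin 2.2854 − sin 0.7854) = 1.4357
y' = 0 − -1.3333·(cos 2.2854 − cos 0.7854) = -1.8166

(1.4357, -1.8166, 2.2854)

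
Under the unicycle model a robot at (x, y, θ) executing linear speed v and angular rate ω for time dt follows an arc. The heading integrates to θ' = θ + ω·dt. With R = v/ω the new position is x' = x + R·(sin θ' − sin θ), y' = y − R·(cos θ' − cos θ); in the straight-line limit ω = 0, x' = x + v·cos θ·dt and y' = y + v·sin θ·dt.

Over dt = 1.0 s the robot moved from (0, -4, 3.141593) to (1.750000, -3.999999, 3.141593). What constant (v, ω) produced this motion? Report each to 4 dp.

v = -1.7500, ω = 0.0000

Δθ = 3.141593 − 3.141593 = 0.000000
ω = Δθ/dt = 0.000000/1.0 = 0.0000
ω = 0 → v = (Δx·cos θ + Δy·sin θ)/dt = -1.7500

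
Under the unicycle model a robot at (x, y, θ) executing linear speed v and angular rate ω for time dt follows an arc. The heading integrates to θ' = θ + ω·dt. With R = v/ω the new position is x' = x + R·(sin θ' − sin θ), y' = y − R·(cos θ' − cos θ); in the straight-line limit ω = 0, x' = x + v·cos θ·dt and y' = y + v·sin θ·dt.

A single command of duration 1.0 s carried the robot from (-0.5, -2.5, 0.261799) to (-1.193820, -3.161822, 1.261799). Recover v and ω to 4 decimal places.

Δθ = 1.261799 − 0.261799 = 1.000000
ω = Δθ/dt = 1.000000/1.0 = 1.0000
R = Δx/(sin θ' − sin θ) = -1.0000
v = R·ω = -1.0000·1.0000 = -1.0000

v = -1.0000, ω = 1.0000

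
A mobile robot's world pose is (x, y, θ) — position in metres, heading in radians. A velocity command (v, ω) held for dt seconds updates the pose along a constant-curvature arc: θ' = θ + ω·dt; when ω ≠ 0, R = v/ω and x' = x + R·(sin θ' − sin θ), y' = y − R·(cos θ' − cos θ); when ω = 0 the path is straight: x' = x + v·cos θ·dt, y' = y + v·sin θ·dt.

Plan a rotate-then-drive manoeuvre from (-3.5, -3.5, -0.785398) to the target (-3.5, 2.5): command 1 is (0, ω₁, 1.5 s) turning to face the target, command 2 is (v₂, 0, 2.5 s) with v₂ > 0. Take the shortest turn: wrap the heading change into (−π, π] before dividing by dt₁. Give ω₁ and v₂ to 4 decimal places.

heading to target = atan2(2.5−-3.5, -3.5−-3.5) = 1.5708
Δθ = wrap(1.5708 − -0.7854) = 2.3562; ω₁ = Δθ/dt₁ = 1.5708
distance = √((-3.5−-3.5)² + (2.5−-3.5)²) = 6.0000; v₂ = distance/dt₂ = 2.4000

ω₁ = 1.5708, v₂ = 2.4000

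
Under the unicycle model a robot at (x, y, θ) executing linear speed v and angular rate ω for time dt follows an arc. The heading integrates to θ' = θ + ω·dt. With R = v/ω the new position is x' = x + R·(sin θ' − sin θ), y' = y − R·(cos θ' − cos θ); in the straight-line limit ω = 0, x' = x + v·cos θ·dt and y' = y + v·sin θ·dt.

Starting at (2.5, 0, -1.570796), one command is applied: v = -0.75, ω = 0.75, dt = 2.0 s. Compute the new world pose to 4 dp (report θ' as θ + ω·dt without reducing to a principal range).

θ' = -1.5708 + 0.75·2.0 = -0.0708
R = v/ω = -0.75/0.75 = -1.0000
x' = 2.5 + -1.0000·(sin -0.0708 − sin -1.5708) = 1.5707
y' = 0 − -1.0000·(cos -0.0708 − cos -1.5708) = 0.9975

(1.5707, 0.9975, -0.0708)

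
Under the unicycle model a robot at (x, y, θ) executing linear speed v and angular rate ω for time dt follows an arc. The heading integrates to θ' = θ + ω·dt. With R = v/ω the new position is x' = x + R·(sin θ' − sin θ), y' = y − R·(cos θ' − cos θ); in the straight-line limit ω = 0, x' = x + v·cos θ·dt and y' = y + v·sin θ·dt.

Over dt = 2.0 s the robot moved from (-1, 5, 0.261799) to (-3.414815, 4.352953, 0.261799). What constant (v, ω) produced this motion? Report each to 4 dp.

v = -1.2500, ω = 0.0000

Δθ = 0.261799 − 0.261799 = 0.000000
ω = Δθ/dt = 0.000000/2.0 = 0.0000
ω = 0 → v = (Δx·cos θ + Δy·sin θ)/dt = -1.2500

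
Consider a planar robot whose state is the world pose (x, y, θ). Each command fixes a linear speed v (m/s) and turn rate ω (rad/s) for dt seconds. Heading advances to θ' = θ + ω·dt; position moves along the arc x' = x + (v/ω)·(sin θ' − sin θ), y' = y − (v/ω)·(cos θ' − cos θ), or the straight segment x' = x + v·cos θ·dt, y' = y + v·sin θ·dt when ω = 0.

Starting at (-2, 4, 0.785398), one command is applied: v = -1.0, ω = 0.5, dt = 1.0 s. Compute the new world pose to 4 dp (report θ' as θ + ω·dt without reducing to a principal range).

(-2.5049, 3.1489, 1.2854)

θ' = 0.7854 + 0.5·1.0 = 1.2854
R = v/ω = -1.0/0.5 = -2.0000
x' = -2 + -2.0000·(sin 1.2854 − sin 0.7854) = -2.5049
y' = 4 − -2.0000·(cos 1.2854 − cos 0.7854) = 3.1489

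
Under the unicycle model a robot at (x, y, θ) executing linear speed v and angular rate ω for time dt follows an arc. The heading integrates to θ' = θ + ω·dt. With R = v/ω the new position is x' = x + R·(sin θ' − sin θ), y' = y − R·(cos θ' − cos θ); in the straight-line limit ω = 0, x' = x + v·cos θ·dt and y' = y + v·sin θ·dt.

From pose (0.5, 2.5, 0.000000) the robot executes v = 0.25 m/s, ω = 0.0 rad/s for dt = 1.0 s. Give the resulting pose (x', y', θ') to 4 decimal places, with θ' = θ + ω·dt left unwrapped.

(0.7500, 2.5000, 0.0000)

θ' = 0.0000 + 0.0·1.0 = 0.0000
ω = 0 → straight: x' = 0.5 + 0.25·cos(0.0000)·1.0 = 0.7500
y' = 2.5 + 0.25·sin(0.0000)·1.0 = 2.5000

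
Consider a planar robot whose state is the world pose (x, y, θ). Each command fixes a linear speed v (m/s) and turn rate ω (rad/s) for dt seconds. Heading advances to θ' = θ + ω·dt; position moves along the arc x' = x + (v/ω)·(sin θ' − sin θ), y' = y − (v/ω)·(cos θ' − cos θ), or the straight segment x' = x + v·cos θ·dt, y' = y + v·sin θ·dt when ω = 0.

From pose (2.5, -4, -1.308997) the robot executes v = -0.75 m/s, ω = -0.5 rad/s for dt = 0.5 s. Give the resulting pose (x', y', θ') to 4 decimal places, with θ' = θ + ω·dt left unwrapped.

(2.4490, -3.6295, -1.5590)

θ' = -1.3090 + -0.5·0.5 = -1.5590
R = v/ω = -0.75/-0.5 = 1.5000
x' = 2.5 + 1.5000·(sin -1.5590 − sin -1.3090) = 2.4490
y' = -4 − 1.5000·(cos -1.5590 − cos -1.3090) = -3.6295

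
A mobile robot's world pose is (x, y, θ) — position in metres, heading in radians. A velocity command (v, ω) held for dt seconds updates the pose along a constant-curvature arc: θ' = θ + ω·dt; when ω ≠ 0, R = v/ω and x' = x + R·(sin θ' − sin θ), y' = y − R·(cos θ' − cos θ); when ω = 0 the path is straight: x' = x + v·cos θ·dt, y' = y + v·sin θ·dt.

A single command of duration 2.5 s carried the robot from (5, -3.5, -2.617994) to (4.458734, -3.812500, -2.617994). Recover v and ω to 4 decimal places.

Δθ = -2.617994 − -2.617994 = 0.000000
ω = Δθ/dt = 0.000000/2.5 = 0.0000
ω = 0 → v = (Δx·cos θ + Δy·sin θ)/dt = 0.2500

v = 0.2500, ω = 0.0000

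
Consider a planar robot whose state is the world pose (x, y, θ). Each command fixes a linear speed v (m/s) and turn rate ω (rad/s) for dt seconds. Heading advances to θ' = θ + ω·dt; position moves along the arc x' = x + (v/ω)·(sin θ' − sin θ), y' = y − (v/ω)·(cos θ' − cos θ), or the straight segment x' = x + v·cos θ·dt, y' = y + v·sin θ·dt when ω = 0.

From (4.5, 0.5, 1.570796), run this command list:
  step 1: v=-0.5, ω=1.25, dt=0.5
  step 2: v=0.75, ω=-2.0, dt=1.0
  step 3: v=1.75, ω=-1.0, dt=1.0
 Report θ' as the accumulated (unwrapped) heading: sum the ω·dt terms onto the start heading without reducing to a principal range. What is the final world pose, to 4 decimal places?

step 1: θ'=2.1958 (R=-0.4000) → pose (4.5756, 0.2660, 2.1958)
step 2: θ'=0.1958 (R=-0.3750) → pose (4.8068, 0.8532, 0.1958)
step 3: θ'=-0.8042 (R=-1.7500) → pose (6.4077, 0.3506, -0.8042)

(6.4077, 0.3506, -0.8042)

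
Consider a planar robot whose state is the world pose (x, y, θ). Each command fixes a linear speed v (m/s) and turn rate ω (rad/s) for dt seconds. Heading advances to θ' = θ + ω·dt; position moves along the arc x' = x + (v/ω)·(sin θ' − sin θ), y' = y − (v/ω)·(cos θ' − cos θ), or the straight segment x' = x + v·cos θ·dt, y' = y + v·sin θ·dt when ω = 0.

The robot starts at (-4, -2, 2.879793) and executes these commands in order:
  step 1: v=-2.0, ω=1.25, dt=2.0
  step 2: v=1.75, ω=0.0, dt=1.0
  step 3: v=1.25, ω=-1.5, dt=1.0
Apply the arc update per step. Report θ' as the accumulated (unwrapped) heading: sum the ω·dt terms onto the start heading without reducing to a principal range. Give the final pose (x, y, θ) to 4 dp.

(-1.3398, -1.9709, 3.8798)

step 1: θ'=5.3798 (R=-1.6000) → pose (-2.3292, 0.5358, 5.3798)
step 2: θ'=5.3798 (straight) → pose (-1.2460, -0.8387, 5.3798)
step 3: θ'=3.8798 (R=-0.8333) → pose (-1.3398, -1.9709, 3.8798)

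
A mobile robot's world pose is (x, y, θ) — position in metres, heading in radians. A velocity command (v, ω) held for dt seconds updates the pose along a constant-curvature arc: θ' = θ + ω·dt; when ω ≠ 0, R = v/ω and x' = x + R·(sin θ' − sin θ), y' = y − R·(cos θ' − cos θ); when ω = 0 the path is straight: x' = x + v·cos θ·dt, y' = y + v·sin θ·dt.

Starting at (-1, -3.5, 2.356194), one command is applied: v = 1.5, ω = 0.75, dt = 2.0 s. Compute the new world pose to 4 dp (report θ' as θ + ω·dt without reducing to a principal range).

(-3.7248, -3.4035, 3.8562)

θ' = 2.3562 + 0.75·2.0 = 3.8562
R = v/ω = 1.5/0.75 = 2.0000
x' = -1 + 2.0000·(sin 3.8562 − sin 2.3562) = -3.7248
y' = -3.5 − 2.0000·(cos 3.8562 − cos 2.3562) = -3.4035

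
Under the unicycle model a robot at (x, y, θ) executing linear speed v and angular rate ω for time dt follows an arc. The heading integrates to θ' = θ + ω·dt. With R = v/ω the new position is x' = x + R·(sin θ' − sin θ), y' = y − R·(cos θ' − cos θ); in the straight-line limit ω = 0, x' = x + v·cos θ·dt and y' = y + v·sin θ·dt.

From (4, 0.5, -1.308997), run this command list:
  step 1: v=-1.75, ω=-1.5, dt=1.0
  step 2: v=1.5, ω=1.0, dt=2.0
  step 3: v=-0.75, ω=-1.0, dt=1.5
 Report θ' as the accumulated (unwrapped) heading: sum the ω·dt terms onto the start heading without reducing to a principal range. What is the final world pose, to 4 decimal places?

step 1: θ'=-2.8090 (R=1.1667) → pose (4.7460, 1.9047, -2.8090)
step 2: θ'=-0.8090 (R=1.5000) → pose (4.1504, -0.5484, -0.8090)
step 3: θ'=-2.3090 (R=0.7500) → pose (4.1383, 0.4739, -2.3090)

(4.1383, 0.4739, -2.3090)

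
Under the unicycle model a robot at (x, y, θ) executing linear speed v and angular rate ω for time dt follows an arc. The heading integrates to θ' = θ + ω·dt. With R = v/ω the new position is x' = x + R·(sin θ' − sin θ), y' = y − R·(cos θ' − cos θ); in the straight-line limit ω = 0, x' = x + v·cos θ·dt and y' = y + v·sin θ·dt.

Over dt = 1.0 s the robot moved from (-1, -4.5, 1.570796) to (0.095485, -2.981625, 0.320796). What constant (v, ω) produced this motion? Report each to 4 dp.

v = 2.0000, ω = -1.2500

Δθ = 0.320796 − 1.570796 = -1.250000
ω = Δθ/dt = -1.250000/1.0 = -1.2500
R = −Δy/(cos θ' − cos θ) = -1.6000
v = R·ω = -1.6000·-1.2500 = 2.0000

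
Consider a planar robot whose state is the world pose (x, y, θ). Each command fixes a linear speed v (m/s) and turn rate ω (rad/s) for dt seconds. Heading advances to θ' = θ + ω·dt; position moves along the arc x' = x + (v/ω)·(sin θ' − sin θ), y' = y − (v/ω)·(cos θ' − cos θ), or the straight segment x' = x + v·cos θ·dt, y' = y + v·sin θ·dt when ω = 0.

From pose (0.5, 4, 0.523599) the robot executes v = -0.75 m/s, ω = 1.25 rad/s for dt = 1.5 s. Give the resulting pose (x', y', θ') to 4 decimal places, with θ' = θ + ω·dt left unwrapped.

θ' = 0.5236 + 1.25·1.5 = 2.3986
R = v/ω = -0.75/1.25 = -0.6000
x' = 0.5 + -0.6000·(sin 2.3986 − sin 0.5236) = 0.3941
y' = 4 − -0.6000·(cos 2.3986 − cos 0.5236) = 3.0385

(0.3941, 3.0385, 2.3986)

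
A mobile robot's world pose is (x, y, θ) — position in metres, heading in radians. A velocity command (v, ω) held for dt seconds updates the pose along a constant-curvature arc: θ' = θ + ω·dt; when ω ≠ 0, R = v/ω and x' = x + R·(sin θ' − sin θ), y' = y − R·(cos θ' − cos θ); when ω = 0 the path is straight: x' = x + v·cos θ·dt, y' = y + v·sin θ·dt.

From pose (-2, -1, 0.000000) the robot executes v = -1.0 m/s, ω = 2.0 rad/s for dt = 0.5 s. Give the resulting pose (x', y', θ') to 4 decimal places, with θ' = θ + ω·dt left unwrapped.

(-2.4207, -1.2298, 1.0000)

θ' = 0.0000 + 2.0·0.5 = 1.0000
R = v/ω = -1.0/2.0 = -0.5000
x' = -2 + -0.5000·(sin 1.0000 − sin 0.0000) = -2.4207
y' = -1 − -0.5000·(cos 1.0000 − cos 0.0000) = -1.2298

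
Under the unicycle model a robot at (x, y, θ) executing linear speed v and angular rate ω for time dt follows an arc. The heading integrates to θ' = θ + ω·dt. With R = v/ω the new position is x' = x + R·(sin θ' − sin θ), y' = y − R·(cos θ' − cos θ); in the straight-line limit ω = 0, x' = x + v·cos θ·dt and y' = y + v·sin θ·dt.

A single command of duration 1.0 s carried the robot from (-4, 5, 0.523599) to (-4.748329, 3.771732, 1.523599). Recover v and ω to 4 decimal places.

Δθ = 1.523599 − 0.523599 = 1.000000
ω = Δθ/dt = 1.000000/1.0 = 1.0000
R = −Δy/(cos θ' − cos θ) = -1.5000
v = R·ω = -1.5000·1.0000 = -1.5000

v = -1.5000, ω = 1.0000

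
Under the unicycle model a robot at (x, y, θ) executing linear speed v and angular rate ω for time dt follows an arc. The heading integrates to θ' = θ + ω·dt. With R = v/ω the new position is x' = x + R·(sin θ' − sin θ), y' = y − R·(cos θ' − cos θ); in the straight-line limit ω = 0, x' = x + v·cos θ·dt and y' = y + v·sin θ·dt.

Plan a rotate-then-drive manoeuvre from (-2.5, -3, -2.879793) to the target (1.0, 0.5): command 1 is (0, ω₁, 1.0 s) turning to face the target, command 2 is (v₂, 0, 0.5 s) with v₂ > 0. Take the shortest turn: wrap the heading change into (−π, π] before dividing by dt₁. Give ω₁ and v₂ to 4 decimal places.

heading to target = atan2(0.5−-3, 1−-2.5) = 0.7854
Δθ = wrap(0.7854 − -2.8798) = -2.6180; ω₁ = Δθ/dt₁ = -2.6180
distance = √((1−-2.5)² + (0.5−-3)²) = 4.9497; v₂ = distance/dt₂ = 9.8995

ω₁ = -2.6180, v₂ = 9.8995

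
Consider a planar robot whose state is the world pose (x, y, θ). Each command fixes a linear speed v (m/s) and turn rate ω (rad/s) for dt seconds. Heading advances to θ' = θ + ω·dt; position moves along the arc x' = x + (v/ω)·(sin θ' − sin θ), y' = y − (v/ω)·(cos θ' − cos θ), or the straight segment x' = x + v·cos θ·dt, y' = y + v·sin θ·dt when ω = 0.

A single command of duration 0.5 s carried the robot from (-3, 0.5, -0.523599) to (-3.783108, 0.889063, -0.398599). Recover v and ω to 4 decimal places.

v = -1.7500, ω = 0.2500

Δθ = -0.398599 − -0.523599 = 0.125000
ω = Δθ/dt = 0.125000/0.5 = 0.2500
R = Δx/(sin θ' − sin θ) = -7.0000
v = R·ω = -7.0000·0.2500 = -1.7500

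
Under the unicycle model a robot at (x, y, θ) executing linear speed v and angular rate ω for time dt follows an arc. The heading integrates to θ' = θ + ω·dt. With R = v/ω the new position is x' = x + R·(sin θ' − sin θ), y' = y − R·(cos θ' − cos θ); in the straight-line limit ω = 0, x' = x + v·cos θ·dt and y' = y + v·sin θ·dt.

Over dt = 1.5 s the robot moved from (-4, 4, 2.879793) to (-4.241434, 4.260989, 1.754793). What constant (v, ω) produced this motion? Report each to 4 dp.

v = 0.2500, ω = -0.7500

Δθ = 1.754793 − 2.879793 = -1.125000
ω = Δθ/dt = -1.125000/1.5 = -0.7500
R = −Δy/(cos θ' − cos θ) = -0.3333
v = R·ω = -0.3333·-0.7500 = 0.2500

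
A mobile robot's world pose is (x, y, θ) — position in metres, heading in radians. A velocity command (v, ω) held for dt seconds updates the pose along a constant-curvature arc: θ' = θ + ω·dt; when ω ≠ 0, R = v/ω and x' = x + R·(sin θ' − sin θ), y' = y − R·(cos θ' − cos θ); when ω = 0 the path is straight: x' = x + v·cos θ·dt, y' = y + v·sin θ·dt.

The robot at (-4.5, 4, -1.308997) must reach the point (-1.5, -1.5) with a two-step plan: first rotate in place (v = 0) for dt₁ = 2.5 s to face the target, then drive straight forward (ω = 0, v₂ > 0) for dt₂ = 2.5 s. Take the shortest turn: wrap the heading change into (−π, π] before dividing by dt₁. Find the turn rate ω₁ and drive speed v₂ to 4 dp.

ω₁ = 0.0950, v₂ = 2.5060

heading to target = atan2(-1.5−4, -1.5−-4.5) = -1.0714
Δθ = wrap(-1.0714 − -1.3090) = 0.2375; ω₁ = Δθ/dt₁ = 0.0950
distance = √((-1.5−-4.5)² + (-1.5−4)²) = 6.2650; v₂ = distance/dt₂ = 2.5060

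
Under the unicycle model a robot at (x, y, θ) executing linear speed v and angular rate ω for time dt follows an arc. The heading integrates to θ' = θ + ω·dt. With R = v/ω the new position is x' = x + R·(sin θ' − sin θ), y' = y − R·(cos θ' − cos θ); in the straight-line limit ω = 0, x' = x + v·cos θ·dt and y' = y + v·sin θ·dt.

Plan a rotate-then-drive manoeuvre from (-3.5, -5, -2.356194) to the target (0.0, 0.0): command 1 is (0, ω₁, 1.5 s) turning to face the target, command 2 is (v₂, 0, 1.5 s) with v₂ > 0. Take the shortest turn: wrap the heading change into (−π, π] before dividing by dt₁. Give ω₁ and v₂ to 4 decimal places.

ω₁ = -1.9779, v₂ = 4.0689

heading to target = atan2(0−-5, 0−-3.5) = 0.9601
Δθ = wrap(0.9601 − -2.3562) = -2.9669; ω₁ = Δθ/dt₁ = -1.9779
distance = √((0−-3.5)² + (0−-5)²) = 6.1033; v₂ = distance/dt₂ = 4.0689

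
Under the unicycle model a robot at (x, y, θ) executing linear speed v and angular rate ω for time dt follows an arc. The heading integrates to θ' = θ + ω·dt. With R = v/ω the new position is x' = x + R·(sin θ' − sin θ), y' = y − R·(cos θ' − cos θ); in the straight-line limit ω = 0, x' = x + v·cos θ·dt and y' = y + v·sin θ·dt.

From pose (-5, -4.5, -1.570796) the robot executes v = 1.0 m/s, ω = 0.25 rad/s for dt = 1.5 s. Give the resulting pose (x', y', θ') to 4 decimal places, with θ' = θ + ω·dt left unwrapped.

θ' = -1.5708 + 0.25·1.5 = -1.1958
R = v/ω = 1.0/0.25 = 4.0000
x' = -5 + 4.0000·(sin -1.1958 − sin -1.5708) = -4.7220
y' = -4.5 − 4.0000·(cos -1.1958 − cos -1.5708) = -5.9651

(-4.7220, -5.9651, -1.1958)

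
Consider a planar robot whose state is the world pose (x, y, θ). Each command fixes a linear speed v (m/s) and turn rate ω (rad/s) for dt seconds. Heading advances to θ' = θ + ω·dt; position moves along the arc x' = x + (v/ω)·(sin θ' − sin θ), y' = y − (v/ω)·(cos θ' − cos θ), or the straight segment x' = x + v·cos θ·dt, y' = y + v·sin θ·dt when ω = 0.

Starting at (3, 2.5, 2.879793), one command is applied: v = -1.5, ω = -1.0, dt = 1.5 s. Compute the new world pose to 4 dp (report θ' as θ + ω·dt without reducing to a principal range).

(4.0845, 0.7663, 1.3798)

θ' = 2.8798 + -1.0·1.5 = 1.3798
R = v/ω = -1.5/-1.0 = 1.5000
x' = 3 + 1.5000·(sin 1.3798 − sin 2.8798) = 4.0845
y' = 2.5 − 1.5000·(cos 1.3798 − cos 2.8798) = 0.7663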